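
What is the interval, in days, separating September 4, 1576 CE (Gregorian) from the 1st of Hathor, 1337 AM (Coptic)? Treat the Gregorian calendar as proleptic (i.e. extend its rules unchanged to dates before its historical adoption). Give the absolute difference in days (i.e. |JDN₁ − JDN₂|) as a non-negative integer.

16135

JDN of the first date = 2296929.
JDN of the second date = 2313064.
|2313064 − 2296929| = 16135.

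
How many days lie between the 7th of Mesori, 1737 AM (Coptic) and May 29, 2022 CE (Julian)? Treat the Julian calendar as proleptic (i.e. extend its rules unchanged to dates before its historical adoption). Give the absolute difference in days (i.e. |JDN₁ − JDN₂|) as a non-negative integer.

First date → JDN 2459440; second date → JDN 2459742.
The interval is |2459440 − 2459742| = 302 days.

302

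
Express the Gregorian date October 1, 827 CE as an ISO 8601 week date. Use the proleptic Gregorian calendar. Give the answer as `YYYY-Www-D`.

The weekday is Friday (ISO weekday 5).
That Friday belongs to ISO week 39 of ISO year 827.

0827-W39-5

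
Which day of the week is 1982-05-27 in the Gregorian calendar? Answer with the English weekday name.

Thursday

2445117 ≡ 3 (mod 7); counting from Monday = 0 gives Thursday.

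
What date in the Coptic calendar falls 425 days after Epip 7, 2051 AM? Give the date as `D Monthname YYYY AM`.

1 Thout 2053 AM

The starting date is JDN 2574098; 2574098 + 425 = 2574523.
JDN 2574523 corresponds to 1 Thout 2053 AM.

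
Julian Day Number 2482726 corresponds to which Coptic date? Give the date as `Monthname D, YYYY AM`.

Pashons 7, 1801 AM

The Gregorian equivalent of JDN 2482726 is 15 May 2085.
In the Coptic calendar that day is Pashons 7, 1801 AM.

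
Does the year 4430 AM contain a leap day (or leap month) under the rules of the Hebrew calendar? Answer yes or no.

yes

Hebrew year 4430 is year 3 of its 19-year Metonic cycle; leap years are at positions 3, 6, 8, 11, 14, 17, 19, so it is a leap year (13 months).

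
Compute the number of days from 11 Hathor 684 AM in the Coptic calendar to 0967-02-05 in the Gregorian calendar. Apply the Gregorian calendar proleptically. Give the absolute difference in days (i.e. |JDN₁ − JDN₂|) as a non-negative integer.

First date → JDN 2074566; second date → JDN 2074285.
The interval is |2074566 − 2074285| = 281 days.

281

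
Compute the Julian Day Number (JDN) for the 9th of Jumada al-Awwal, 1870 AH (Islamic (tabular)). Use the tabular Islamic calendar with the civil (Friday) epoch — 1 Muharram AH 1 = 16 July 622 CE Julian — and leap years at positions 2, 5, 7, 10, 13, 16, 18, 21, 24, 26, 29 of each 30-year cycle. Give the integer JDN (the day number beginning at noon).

2610877

In the Gregorian calendar the same day is 27 March 2436.
JDN 2400001 is 17 November 1858 CE (Gregorian), MJD 0; the target day is +210876 days from there, so JDN = 2610877.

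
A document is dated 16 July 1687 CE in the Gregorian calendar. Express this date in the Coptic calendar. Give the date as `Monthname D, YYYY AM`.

Julian Day Number of the source date = 2337421.
Converting JDN 2337421 to the Coptic calendar gives 12 Epip 1403 AM.

Epip 12, 1403 AM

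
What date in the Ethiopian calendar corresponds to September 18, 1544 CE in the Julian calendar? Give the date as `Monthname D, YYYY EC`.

Meskerem 21, 1537 EC

The source date corresponds to 28 September 1544 in the proleptic Gregorian calendar (JDN 2285265).
That day falls on 21 Meskerem 1537 EC in the Ethiopian calendar.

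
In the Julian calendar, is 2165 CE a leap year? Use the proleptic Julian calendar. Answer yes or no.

no

2165 mod 4 = 1, so it is a common year in the Julian calendar.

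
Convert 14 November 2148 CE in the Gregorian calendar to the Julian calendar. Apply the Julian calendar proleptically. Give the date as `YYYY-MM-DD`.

2148-10-31

The Julian–Gregorian offset here is 14 days (Julian trailing).
14 November 2148 Gregorian − 14 days → 31 October 2148 Julian.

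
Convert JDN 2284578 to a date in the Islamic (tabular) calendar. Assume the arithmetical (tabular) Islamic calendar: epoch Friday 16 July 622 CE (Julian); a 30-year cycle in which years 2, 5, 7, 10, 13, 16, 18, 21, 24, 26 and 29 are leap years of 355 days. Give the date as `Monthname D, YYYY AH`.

Rajab 22, 949 AH

JDN 2284578 is 11 November 1542 in the proleptic Gregorian calendar.
In the tabular Islamic calendar that day is Rajab 22, 949 AH.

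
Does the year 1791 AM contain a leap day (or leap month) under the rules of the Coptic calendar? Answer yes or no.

1791 mod 4 = 3; in the Coptic calendar a year is leap when year mod 4 = 3, so it is a leap year.

yes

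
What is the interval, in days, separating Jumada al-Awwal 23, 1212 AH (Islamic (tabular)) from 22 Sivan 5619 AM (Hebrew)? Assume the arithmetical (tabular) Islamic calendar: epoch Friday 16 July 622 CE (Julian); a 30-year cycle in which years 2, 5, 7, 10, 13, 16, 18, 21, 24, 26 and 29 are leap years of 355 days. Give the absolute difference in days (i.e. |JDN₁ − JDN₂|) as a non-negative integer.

22502

First date → JDN 2377718; second date → JDN 2400220.
The interval is |2377718 − 2400220| = 22502 days.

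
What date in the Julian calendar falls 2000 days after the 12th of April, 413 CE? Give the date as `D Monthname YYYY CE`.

3 October 418 CE

JDN of the 12th of April, 413 CE = 1872008.
1872008 + 2000 = 1874008.
JDN 1874008 in the Julian calendar is 3 October 418 CE.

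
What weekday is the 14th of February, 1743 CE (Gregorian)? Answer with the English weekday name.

2357722 ≡ 3 (mod 7); counting from Monday = 0 gives Thursday.

Thursday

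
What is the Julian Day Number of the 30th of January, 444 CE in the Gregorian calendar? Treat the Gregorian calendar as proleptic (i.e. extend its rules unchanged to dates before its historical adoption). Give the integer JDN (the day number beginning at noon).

JDN 2299161 is 15 October 1582 CE (Gregorian); the target day is −415904 days from there, so JDN = 1883257.

1883257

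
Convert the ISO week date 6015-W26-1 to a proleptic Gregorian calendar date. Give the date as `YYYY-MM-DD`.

6015-06-22

ISO week 1 of 6015 is the week containing the first Thursday of 6015.
Week 26, day 1 (Monday) lands on 6015-06-22.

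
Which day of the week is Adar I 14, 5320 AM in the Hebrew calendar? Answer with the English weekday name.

This is JDN 2290889 (21 February 1560 Gregorian).
JDN 2290889 mod 7 = 6, and JDN 0 was a Monday, so this is a Sunday.

Sunday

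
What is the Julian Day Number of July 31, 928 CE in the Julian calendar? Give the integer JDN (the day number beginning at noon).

2060222

Equivalently 5 August 928 (proleptic Gregorian).
JDN 2299161 is 15 October 1582 CE (Gregorian); the target day is −238939 days from there, so JDN = 2060222.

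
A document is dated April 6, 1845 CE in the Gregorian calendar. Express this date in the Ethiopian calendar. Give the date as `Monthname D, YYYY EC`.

Both dates share Julian Day Number 2395028; in the Ethiopian calendar that is 29 Megabit 1837 EC.

Megabit 29, 1837 EC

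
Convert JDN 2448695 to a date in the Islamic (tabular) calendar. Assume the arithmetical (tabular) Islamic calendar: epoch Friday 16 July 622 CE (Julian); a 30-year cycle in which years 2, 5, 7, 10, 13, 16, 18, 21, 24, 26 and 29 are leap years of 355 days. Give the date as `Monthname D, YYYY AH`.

Ramadan 9, 1412 AH

The Gregorian equivalent of JDN 2448695 is 13 March 1992.
In the tabular Islamic calendar that day is Ramadan 9, 1412 AH.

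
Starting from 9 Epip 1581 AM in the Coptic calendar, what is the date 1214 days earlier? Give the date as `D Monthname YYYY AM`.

11 Paremhat 1578 AM

The starting date is JDN 2402433; 2402433 − 1214 = 2401219.
JDN 2401219 corresponds to 11 Paremhat 1578 AM.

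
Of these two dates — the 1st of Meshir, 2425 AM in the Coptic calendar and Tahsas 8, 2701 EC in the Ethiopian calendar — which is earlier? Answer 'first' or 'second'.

second

First date → JDN 2710546; second date → JDN 2710493.
JDN 2710493 < JDN 2710546, so the second date is earlier.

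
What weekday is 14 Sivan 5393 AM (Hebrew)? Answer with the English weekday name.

In the Gregorian calendar this is 23 May 1633 (JDN 2317644).
2317644 ≡ 0 (mod 7); counting from Monday = 0 gives Monday.

Monday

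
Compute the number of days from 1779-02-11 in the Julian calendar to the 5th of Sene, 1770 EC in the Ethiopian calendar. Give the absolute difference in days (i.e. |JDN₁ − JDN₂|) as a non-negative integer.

JDN of the first date = 2370879.
JDN of the second date = 2370622.
|2370622 − 2370879| = 257.

257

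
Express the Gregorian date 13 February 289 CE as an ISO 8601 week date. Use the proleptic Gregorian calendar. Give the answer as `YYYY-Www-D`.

The weekday is Wednesday (ISO weekday 3).
That Wednesday belongs to ISO week 7 of ISO year 289.

0289-W07-3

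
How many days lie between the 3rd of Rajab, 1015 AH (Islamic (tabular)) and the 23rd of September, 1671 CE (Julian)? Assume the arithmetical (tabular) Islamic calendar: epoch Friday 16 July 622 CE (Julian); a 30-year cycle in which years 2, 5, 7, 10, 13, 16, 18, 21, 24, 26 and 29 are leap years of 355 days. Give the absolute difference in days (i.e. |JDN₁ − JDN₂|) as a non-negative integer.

First date → JDN 2307947; second date → JDN 2331656.
The interval is |2307947 − 2331656| = 23709 days.

23709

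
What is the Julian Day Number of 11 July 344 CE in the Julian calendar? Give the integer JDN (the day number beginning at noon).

1846896

Equivalently 12 July 344 (proleptic Gregorian).
JDN 2299161 is 15 October 1582 CE (Gregorian); the target day is −452265 days from there, so JDN = 1846896.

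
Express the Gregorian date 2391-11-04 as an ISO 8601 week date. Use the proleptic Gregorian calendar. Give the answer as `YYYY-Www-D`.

2391-W45-1

The weekday is Monday (ISO weekday 1).
That Monday belongs to ISO week 45 of ISO year 2391.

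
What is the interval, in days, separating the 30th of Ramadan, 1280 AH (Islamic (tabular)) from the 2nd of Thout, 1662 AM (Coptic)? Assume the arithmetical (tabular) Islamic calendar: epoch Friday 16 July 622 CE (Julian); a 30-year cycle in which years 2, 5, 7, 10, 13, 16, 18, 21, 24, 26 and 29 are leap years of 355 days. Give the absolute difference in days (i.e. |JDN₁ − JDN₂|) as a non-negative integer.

JDN of the first date = 2401940.
JDN of the second date = 2431711.
|2431711 − 2401940| = 29771.

29771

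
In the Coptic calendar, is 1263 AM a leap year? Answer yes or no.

1263 mod 4 = 3; in the Coptic calendar a year is leap when year mod 4 = 3, so it is a leap year.

yes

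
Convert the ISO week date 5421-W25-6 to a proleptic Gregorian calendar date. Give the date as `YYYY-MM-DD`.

5421-06-23

ISO week 1 of 5421 is the week containing the first Thursday of 5421.
Week 25, day 6 (Saturday) lands on 5421-06-23.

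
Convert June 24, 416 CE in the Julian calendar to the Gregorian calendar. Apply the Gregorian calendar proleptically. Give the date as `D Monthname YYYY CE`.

For dates in this range the Gregorian date is 1 day ahead of the Julian.
24 June 416 Julian + 1 day → 25 June 416 Gregorian.

25 June 416 CE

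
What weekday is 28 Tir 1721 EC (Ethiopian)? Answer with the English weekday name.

Equivalently 3 February 1729 Gregorian, JDN 2352598.
Since JDN mod 7 = 3 (0 = Monday), the day is Thursday.

Thursday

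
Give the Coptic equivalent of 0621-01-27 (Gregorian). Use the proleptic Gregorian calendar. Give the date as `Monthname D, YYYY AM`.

Both dates share Julian Day Number 1947902; in the Coptic calendar that is 29 Tobi 337 AM.

Tobi 29, 337 AM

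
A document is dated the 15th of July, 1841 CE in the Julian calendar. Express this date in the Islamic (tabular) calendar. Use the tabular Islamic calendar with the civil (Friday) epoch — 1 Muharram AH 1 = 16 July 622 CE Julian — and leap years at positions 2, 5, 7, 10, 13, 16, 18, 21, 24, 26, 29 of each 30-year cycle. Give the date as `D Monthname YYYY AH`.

7 Jumada al-Thani 1257 AH

Julian Day Number of the source date = 2393679.
Converting JDN 2393679 to the tabular Islamic calendar gives 7 Jumada al-Thani 1257 AH.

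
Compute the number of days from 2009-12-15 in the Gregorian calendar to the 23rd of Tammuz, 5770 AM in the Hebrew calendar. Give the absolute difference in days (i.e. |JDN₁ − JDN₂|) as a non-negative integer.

202

First date → JDN 2455181; second date → JDN 2455383.
The interval is |2455181 − 2455383| = 202 days.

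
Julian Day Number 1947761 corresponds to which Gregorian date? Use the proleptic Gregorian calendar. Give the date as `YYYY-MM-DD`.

0620-09-08

JDN 2451545 is 1 Jan 2000; 1947761 is −503784 days from there.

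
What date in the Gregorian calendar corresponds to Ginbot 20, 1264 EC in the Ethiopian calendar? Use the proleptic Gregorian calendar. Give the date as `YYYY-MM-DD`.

Both dates share Julian Day Number 2185791; in the Gregorian calendar that is 22 May 1272 CE.

1272-05-22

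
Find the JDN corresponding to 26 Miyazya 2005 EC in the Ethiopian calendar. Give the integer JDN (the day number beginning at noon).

2456417

Equivalently 4 May 2013 (Gregorian).
JDN 2299161 is 15 October 1582 CE (Gregorian); the target day is +157256 days from there, so JDN = 2456417.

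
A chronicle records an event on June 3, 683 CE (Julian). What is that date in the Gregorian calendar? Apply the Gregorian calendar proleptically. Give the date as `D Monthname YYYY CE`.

6 June 683 CE

For dates in this range the Gregorian date is 3 days ahead of the Julian.
3 June 683 Julian + 3 days → 6 June 683 Gregorian.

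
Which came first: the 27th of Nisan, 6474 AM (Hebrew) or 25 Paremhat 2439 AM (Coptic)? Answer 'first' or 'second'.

The two dates have Julian Day Numbers 2712450 and 2715713 respectively.
Since 2712450 < 2715713, the first date comes first.

first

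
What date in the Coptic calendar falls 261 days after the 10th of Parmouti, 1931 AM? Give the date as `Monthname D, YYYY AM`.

Koiak 25, 1932 AM

The starting date is JDN 2530181; 2530181 + 261 = 2530442.
JDN 2530442 corresponds to Koiak 25, 1932 AM.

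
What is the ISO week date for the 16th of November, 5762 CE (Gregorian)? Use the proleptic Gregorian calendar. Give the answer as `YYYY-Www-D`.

The weekday is Tuesday (ISO weekday 2).
That Tuesday belongs to ISO week 46 of ISO year 5762.

5762-W46-2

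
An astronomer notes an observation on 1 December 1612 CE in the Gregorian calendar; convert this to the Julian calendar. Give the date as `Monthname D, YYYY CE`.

November 21, 1612 CE

For dates in this range the Gregorian date is 10 days ahead of the Julian.
1 December 1612 Gregorian − 10 days → 21 November 1612 Julian.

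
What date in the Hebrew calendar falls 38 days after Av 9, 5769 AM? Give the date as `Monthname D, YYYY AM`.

The starting date is JDN 2455043; 2455043 + 38 = 2455081.
JDN 2455081 corresponds to Elul 17, 5769 AM.

Elul 17, 5769 AM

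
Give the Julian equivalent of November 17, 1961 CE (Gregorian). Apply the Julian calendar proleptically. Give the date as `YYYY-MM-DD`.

For dates in this range the Gregorian date is 13 days ahead of the Julian.
17 November 1961 Gregorian − 13 days → 4 November 1961 Julian.

1961-11-04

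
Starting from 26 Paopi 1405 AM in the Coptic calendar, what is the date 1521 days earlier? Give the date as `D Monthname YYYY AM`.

1 Pi Kogi Enavot 1400 AM

The starting date is JDN 2337896; 2337896 − 1521 = 2336375.
JDN 2336375 corresponds to 1 Pi Kogi Enavot 1400 AM.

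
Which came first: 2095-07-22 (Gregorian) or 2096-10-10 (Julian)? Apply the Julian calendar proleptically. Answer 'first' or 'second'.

first

First date → JDN 2486446; second date → JDN 2486905.
JDN 2486446 < JDN 2486905, so the first date is earlier.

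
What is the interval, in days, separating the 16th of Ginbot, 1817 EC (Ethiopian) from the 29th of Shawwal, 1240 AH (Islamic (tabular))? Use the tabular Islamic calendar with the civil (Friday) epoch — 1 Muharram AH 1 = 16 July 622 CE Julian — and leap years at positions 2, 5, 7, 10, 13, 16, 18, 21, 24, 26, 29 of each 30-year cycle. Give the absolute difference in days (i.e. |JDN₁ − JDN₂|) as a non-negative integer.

JDN of the first date = 2387770.
JDN of the second date = 2387794.
|2387794 − 2387770| = 24.

24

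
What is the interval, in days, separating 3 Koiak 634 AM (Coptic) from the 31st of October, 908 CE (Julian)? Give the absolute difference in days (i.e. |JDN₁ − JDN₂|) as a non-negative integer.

First date → JDN 2056325; second date → JDN 2053009.
The interval is |2056325 − 2053009| = 3316 days.

3316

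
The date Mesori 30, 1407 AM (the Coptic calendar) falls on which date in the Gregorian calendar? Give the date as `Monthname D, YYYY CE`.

September 2, 1691 CE

Julian Day Number of the source date = 2338930.
Converting JDN 2338930 to the Gregorian calendar gives 2 September 1691 CE.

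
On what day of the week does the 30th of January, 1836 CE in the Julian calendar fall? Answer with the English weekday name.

Thursday

Equivalently 11 February 1836 Gregorian, JDN 2391686.
Since JDN mod 7 = 3 (0 = Monday), the day is Thursday.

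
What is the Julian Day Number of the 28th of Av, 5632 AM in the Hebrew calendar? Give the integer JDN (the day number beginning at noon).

2405038

Equivalently 1 September 1872 (Gregorian).
JDN 2451545 is 1 January 2000 CE (Gregorian); the target day is −46507 days from there, so JDN = 2405038.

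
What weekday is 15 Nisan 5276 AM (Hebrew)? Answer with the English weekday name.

Tuesday

This is JDN 2274854 (28 March 1516 Gregorian).
JDN 2274854 mod 7 = 1, and JDN 0 was a Monday, so this is a Tuesday.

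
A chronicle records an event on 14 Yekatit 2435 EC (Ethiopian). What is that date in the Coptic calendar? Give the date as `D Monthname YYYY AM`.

Both dates share Julian Day Number 2613402; in the Coptic calendar that is 14 Meshir 2159 AM.

14 Meshir 2159 AM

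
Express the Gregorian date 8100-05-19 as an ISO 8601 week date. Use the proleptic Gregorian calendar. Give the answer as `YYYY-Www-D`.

The weekday is Wednesday (ISO weekday 3).
That Wednesday belongs to ISO week 20 of ISO year 8100.

8100-W20-3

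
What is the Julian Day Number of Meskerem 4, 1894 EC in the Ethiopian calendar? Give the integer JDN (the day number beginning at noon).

2415642

In the Gregorian calendar the same day is 14 September 1901.
JDN 2400001 is 17 November 1858 CE (Gregorian), MJD 0; the target day is +15641 days from there, so JDN = 2415642.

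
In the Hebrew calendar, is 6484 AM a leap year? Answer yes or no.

Hebrew year 6484 is year 5 of its 19-year Metonic cycle; leap years are at positions 3, 6, 8, 11, 14, 17, 19, so it is a common year (12 months).

no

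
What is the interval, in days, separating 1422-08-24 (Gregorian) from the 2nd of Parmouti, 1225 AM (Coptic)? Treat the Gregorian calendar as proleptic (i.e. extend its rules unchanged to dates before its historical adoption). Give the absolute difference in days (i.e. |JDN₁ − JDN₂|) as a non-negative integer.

31637

First date → JDN 2240670; second date → JDN 2272307.
The interval is |2240670 − 2272307| = 31637 days.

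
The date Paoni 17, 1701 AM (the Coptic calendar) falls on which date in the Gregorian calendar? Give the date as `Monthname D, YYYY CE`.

Both dates share Julian Day Number 2446241; in the Gregorian calendar that is 24 June 1985 CE.

June 24, 1985 CE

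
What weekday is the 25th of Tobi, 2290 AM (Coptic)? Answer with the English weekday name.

Sunday

In the Gregorian calendar this is 6 February 2574 (JDN 2661231).
JDN 2661231 mod 7 = 6, and JDN 0 was a Monday, so this is a Sunday.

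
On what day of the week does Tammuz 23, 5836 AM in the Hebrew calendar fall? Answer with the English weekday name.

Equivalently 24 July 2076 Gregorian, JDN 2479509.
2479509 ≡ 4 (mod 7); counting from Monday = 0 gives Friday.

Friday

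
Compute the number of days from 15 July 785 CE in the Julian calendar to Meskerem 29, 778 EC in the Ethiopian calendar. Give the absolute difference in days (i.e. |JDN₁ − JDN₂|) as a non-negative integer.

JDN of the first date = 2007975.
JDN of the second date = 2008048.
|2008048 − 2007975| = 73.

73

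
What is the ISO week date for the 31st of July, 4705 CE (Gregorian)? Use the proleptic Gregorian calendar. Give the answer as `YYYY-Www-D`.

4705-W31-1

The weekday is Monday (ISO weekday 1).
That Monday belongs to ISO week 31 of ISO year 4705.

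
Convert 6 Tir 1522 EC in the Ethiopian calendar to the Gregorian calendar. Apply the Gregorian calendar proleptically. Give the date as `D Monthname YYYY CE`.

11 January 1530 CE

Julian Day Number of the source date = 2279891.
Converting JDN 2279891 to the Gregorian calendar gives 11 January 1530 CE.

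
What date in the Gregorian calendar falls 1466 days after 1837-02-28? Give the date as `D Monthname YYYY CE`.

The starting date is JDN 2392069; 2392069 + 1466 = 2393535.
JDN 2393535 corresponds to 5 March 1841 CE.

5 March 1841 CE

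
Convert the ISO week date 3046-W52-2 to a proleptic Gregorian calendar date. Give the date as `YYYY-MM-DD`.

3046-12-22

ISO week 1 of 3046 is the week containing the first Thursday of 3046.
Week 52, day 2 (Tuesday) lands on 3046-12-22.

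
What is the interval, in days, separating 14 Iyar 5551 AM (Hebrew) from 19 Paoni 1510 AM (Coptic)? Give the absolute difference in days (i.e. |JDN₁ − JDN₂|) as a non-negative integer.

1133

JDN of the first date = 2375347.
JDN of the second date = 2376480.
|2376480 − 2375347| = 1133.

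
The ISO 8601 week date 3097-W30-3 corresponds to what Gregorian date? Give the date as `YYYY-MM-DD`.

3097-07-28

ISO week 1 of 3097 is the week containing the first Thursday of 3097.
Week 30, day 3 (Wednesday) lands on 3097-07-28.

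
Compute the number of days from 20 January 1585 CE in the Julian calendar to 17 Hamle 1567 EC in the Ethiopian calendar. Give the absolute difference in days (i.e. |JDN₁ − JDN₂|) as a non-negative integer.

3481

JDN of the first date = 2299999.
JDN of the second date = 2296518.
|2296518 − 2299999| = 3481.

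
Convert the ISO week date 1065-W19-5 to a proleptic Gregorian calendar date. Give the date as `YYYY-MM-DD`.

ISO week 1 of 1065 is the week containing the first Thursday of 1065.
Week 19, day 5 (Friday) lands on 1065-05-12.

1065-05-12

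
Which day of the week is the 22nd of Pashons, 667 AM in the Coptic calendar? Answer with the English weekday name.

Equivalently 22 May 951 Gregorian, JDN 2068547.
JDN 2068547 mod 7 = 5, and JDN 0 was a Monday, so this is a Saturday.

Saturday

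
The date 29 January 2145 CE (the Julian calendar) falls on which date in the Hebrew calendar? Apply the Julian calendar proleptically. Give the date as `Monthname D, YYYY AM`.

The source date corresponds to 12 February 2145 in the Gregorian calendar (JDN 2504548).
That day falls on 19 Shevat 5905 AM in the Hebrew calendar.

Shevat 19, 5905 AM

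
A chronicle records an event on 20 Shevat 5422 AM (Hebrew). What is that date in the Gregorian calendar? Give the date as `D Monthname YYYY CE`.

9 February 1662 CE

Julian Day Number of the source date = 2328133.
Converting JDN 2328133 to the Gregorian calendar gives 9 February 1662 CE.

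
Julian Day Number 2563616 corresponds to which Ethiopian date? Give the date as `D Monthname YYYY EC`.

JDN 2563616 is 4 November 2306 in the Gregorian calendar.
In the Ethiopian calendar that day is 22 Tikimt 2299 EC.

22 Tikimt 2299 EC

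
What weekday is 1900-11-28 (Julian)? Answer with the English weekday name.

Equivalently 11 December 1900 Gregorian, JDN 2415365.
2415365 ≡ 1 (mod 7); counting from Monday = 0 gives Tuesday.

Tuesday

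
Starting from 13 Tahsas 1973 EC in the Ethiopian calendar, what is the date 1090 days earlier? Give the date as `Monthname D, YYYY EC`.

Counting 1090 days back from JDN 2444596 reaches JDN 2443506, which is Tahsas 19, 1970 EC.

Tahsas 19, 1970 EC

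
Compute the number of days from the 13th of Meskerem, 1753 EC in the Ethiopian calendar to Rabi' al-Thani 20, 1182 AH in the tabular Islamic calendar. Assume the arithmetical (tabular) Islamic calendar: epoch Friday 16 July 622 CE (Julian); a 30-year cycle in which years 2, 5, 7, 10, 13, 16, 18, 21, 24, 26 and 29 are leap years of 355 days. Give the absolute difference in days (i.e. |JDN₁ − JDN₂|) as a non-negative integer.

2904

JDN of the first date = 2364151.
JDN of the second date = 2367055.
|2367055 − 2364151| = 2904.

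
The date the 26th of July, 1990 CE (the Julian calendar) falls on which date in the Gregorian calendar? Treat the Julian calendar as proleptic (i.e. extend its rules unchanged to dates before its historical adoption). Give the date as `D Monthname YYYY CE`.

8 August 1990 CE

The Julian–Gregorian offset here is 13 days (Julian trailing).
26 July 1990 Julian + 13 days → 8 August 1990 Gregorian.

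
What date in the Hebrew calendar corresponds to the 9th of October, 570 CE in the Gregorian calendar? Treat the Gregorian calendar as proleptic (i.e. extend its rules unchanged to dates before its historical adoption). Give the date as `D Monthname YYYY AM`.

Julian Day Number of the source date = 1929530.
Converting JDN 1929530 to the Hebrew calendar gives 22 Tishrei 4331 AM.

22 Tishrei 4331 AM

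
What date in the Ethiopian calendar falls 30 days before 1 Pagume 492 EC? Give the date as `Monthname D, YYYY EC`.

Nehase 1, 492 EC

The starting date is JDN 1903919; 1903919 − 30 = 1903889.
JDN 1903889 corresponds to Nehase 1, 492 EC.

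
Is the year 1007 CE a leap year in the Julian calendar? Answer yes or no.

no

1007 mod 4 = 3, so it is a common year in the Julian calendar.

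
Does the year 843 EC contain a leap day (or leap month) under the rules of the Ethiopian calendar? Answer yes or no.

843 mod 4 = 3; in the Ethiopian calendar a year is leap when year mod 4 = 3, so it is a leap year.

yes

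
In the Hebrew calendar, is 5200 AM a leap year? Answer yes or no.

Hebrew year 5200 is year 13 of its 19-year Metonic cycle; leap years are at positions 3, 6, 8, 11, 14, 17, 19, so it is a common year (12 months).

no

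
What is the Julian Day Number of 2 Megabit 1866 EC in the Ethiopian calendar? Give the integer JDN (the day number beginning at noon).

Equivalently 10 March 1874 (Gregorian).
JDN 2299161 is 15 October 1582 CE (Gregorian); the target day is +106432 days from there, so JDN = 2405593.

2405593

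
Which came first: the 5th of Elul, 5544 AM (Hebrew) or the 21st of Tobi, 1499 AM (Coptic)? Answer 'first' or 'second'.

Converting both to JDN: 2372887 vs 2372314; the smaller is the second.

second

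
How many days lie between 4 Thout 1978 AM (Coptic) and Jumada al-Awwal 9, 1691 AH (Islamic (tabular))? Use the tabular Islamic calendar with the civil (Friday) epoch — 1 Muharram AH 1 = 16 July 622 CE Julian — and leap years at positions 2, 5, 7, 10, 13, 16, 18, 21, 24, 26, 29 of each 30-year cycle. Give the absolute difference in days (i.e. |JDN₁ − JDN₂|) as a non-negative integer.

314

First date → JDN 2547132; second date → JDN 2547446.
The interval is |2547132 − 2547446| = 314 days.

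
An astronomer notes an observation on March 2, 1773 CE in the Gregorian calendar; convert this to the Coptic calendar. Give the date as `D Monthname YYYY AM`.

Julian Day Number of the source date = 2368696.
Converting JDN 2368696 to the Coptic calendar gives 25 Meshir 1489 AM.

25 Meshir 1489 AM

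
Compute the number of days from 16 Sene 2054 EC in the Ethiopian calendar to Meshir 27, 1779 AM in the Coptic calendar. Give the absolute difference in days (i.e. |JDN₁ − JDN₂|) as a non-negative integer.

256

JDN of the first date = 2474364.
JDN of the second date = 2474620.
|2474620 − 2474364| = 256.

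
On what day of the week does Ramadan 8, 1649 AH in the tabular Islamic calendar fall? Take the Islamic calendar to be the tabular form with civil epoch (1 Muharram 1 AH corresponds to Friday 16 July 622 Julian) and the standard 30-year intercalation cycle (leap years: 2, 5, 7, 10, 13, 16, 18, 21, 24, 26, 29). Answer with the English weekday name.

Wednesday

Equivalently 20 February 2222 Gregorian, JDN 2532679.
2532679 ≡ 2 (mod 7); counting from Monday = 0 gives Wednesday.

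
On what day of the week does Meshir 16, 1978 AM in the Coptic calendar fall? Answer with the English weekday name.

Tuesday

In the Gregorian calendar this is 25 February 2262 (JDN 2547294).
2547294 ≡ 1 (mod 7); counting from Monday = 0 gives Tuesday.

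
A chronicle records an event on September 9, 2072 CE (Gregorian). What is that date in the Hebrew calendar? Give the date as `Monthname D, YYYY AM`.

Elul 26, 5832 AM

Both dates share Julian Day Number 2478095; in the Hebrew calendar that is 26 Elul 5832 AM.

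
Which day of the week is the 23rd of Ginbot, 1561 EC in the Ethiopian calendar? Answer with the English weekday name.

Wednesday

Equivalently 28 May 1569 Gregorian, JDN 2294273.
Since JDN mod 7 = 2 (0 = Monday), the day is Wednesday.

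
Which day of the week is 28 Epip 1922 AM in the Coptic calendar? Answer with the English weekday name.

In the Gregorian calendar this is 6 August 2206 (JDN 2527002).
Since JDN mod 7 = 2 (0 = Monday), the day is Wednesday.

Wednesday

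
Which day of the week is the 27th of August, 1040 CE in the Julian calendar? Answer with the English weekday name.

In the proleptic Gregorian calendar this is 2 September 1040 (JDN 2101157).
JDN 2101157 mod 7 = 2, and JDN 0 was a Monday, so this is a Wednesday.

Wednesday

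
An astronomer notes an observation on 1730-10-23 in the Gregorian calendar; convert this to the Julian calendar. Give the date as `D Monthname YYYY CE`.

12 October 1730 CE

For dates in this range the Gregorian date is 11 days ahead of the Julian.
23 October 1730 Gregorian − 11 days → 12 October 1730 Julian.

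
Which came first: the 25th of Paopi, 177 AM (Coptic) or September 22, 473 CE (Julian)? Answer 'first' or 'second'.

First date → JDN 1889368; second date → JDN 1894086.
JDN 1889368 < JDN 1894086, so the first date is earlier.

first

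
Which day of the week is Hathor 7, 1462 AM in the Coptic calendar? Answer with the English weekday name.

Sunday

Equivalently 14 November 1745 Gregorian, JDN 2358726.
JDN 2358726 mod 7 = 6, and JDN 0 was a Monday, so this is a Sunday.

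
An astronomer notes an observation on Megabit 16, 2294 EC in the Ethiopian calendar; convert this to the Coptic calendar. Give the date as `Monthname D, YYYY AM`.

Both dates share Julian Day Number 2561934; in the Coptic calendar that is 16 Paremhat 2018 AM.

Paremhat 16, 2018 AM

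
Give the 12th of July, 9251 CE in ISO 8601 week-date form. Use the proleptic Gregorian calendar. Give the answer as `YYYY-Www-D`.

The weekday is Wednesday (ISO weekday 3).
That Wednesday belongs to ISO week 28 of ISO year 9251.

9251-W28-3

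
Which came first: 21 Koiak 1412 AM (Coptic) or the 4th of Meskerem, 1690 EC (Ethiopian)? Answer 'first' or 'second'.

Converting both to JDN: 2340508 vs 2341131; the smaller is the first.

first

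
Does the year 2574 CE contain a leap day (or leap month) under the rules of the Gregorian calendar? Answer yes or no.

2574 is not divisible by 4, so it is a common year.

no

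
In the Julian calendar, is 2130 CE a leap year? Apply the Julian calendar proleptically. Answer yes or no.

2130 mod 4 = 2, so it is a common year in the Julian calendar.

no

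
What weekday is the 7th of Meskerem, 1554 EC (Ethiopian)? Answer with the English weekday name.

Thursday

Equivalently 14 September 1561 Gregorian, JDN 2291460.
2291460 ≡ 3 (mod 7); counting from Monday = 0 gives Thursday.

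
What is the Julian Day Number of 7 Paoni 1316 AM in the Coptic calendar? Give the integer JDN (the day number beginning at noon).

In the Gregorian calendar the same day is 11 June 1600.
JDN 2299161 is 15 October 1582 CE (Gregorian); the target day is +6449 days from there, so JDN = 2305610.

2305610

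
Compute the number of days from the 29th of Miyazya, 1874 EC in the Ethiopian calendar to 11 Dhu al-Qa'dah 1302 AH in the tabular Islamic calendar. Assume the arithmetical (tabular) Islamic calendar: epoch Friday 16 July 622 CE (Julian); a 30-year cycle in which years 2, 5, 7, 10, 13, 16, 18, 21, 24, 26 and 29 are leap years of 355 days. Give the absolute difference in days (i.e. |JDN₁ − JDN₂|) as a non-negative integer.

First date → JDN 2408572; second date → JDN 2409776.
The interval is |2408572 − 2409776| = 1204 days.

1204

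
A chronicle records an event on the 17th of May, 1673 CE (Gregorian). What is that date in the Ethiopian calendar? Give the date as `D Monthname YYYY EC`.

12 Ginbot 1665 EC

Both dates share Julian Day Number 2332248; in the Ethiopian calendar that is 12 Ginbot 1665 EC.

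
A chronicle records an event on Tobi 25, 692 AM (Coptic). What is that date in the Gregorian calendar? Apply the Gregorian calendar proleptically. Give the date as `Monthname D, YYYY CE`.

Both dates share Julian Day Number 2077562; in the Gregorian calendar that is 26 January 976 CE.

January 26, 976 CE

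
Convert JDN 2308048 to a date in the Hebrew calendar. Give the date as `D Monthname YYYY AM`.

16 Shevat 5367 AM

JDN 2308048 is 13 February 1607 in the Gregorian calendar.
In the Hebrew calendar that day is 16 Shevat 5367 AM.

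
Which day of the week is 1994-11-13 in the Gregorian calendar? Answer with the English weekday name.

Since JDN mod 7 = 6 (0 = Monday), the day is Sunday.

Sunday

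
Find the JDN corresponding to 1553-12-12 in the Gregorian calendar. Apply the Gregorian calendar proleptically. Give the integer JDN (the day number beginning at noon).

2288627

JDN 2451545 is 1 January 2000 CE (Gregorian); the target day is −162918 days from there, so JDN = 2288627.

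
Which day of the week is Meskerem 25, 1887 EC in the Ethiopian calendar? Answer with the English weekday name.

Thursday

In the Gregorian calendar this is 4 October 1894 (JDN 2413106).
2413106 ≡ 3 (mod 7); counting from Monday = 0 gives Thursday.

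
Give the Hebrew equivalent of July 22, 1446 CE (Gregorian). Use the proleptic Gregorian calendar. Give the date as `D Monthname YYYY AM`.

18 Tammuz 5206 AM

Julian Day Number of the source date = 2249403.
Converting JDN 2249403 to the Hebrew calendar gives 18 Tammuz 5206 AM.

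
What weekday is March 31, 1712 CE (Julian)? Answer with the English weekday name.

Monday

In the Gregorian calendar this is 11 April 1712 (JDN 2346456).
2346456 ≡ 0 (mod 7); counting from Monday = 0 gives Monday.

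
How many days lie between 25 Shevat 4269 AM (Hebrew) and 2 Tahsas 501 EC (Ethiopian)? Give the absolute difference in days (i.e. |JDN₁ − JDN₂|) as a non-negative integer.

64

JDN of the first date = 1907001.
JDN of the second date = 1906937.
|1906937 − 1907001| = 64.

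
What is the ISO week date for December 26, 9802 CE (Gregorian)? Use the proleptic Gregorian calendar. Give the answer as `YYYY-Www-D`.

The weekday is Sunday (ISO weekday 7).
That Sunday belongs to ISO week 51 of ISO year 9802.

9802-W51-7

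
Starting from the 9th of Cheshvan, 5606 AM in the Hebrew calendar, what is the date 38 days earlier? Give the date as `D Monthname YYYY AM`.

1 Tishrei 5606 AM

JDN of the 9th of Cheshvan, 5606 AM = 2395245.
2395245 − 38 = 2395207.
JDN 2395207 in the Hebrew calendar is 1 Tishrei 5606 AM.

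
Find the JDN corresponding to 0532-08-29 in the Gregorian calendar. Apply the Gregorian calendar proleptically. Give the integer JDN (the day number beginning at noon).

JDN 2451545 is 1 January 2000 CE (Gregorian); the target day is −535935 days from there, so JDN = 1915610.

1915610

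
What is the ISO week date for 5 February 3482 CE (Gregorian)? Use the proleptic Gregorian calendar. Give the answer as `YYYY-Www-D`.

The weekday is Sunday (ISO weekday 7).
That Sunday belongs to ISO week 5 of ISO year 3482.

3482-W05-7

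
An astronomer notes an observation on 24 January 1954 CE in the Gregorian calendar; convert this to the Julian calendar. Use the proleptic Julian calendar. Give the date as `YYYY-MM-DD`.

1954-01-11

For dates in this range the Gregorian date is 13 days ahead of the Julian.
24 January 1954 Gregorian − 13 days → 11 January 1954 Julian.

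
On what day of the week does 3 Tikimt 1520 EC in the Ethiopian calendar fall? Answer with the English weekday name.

In the proleptic Gregorian calendar this is 11 October 1527 (JDN 2279068).
JDN 2279068 mod 7 = 1, and JDN 0 was a Monday, so this is a Tuesday.

Tuesday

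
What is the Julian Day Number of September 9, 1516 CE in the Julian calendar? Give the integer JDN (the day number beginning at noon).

In the proleptic Gregorian calendar the same day is 19 September 1516.
JDN 2400001 is 17 November 1858 CE (Gregorian), MJD 0; the target day is −124972 days from there, so JDN = 2275029.

2275029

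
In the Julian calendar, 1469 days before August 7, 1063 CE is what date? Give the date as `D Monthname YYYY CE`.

The starting date is JDN 2109537; 2109537 − 1469 = 2108068.
JDN 2108068 corresponds to 30 July 1059 CE.

30 July 1059 CE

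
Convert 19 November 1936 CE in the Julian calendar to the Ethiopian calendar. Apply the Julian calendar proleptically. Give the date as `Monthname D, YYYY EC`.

Hidar 23, 1929 EC

The source date corresponds to 2 December 1936 in the Gregorian calendar (JDN 2428505).
That day falls on 23 Hidar 1929 EC in the Ethiopian calendar.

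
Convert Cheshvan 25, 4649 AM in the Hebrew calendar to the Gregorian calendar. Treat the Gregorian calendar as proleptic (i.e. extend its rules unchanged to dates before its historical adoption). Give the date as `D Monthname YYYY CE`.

Both dates share Julian Day Number 2045707; in the Gregorian calendar that is 7 November 888 CE.

7 November 888 CE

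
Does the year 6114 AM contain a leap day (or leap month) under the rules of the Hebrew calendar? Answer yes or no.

no

Hebrew year 6114 is year 15 of its 19-year Metonic cycle; leap years are at positions 3, 6, 8, 11, 14, 17, 19, so it is a common year (12 months).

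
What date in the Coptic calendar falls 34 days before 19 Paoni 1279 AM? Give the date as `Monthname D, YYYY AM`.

Pashons 15, 1279 AM

JDN of 19 Paoni 1279 AM = 2292107.
2292107 − 34 = 2292073.
JDN 2292073 in the Coptic calendar is Pashons 15, 1279 AM.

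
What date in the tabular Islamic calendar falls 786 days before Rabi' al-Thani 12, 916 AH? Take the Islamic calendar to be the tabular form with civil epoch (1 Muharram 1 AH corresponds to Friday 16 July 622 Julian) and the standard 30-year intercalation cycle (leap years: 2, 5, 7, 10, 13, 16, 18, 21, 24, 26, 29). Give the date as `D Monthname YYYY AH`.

23 Muharram 914 AH

Counting 786 days back from JDN 2272785 reaches JDN 2271999, which is 23 Muharram 914 AH.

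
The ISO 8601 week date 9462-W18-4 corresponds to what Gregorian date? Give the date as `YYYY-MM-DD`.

9462-05-01

ISO week 1 of 9462 is the week containing the first Thursday of 9462.
Week 18, day 4 (Thursday) lands on 9462-05-01.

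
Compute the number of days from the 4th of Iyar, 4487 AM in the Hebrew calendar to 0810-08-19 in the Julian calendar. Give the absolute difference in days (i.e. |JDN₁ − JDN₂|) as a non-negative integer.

30428

First date → JDN 1986713; second date → JDN 2017141.
The interval is |1986713 − 2017141| = 30428 days.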